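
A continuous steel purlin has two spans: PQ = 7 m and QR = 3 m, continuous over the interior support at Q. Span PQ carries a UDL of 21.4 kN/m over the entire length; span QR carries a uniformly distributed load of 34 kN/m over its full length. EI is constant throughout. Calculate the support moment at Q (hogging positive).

Insert a hinge at Q; M_Q is the redundant, and each span becomes simply supported.
End slopes at the hinge Q, treating each span as simply supported:
  span PQ: UDL 21.4: wL³/(24EI) = 305.8/EI
  span QR: UDL 34: wL³/(24EI) = 38.25/EI
  relative rotation θ_0 = (305.8 + 38.25)/EI = 344.1/EI
A unit hogging moment at Q produces rotation L₁/(3EI) + L₂/(3EI) = 3.333/EI.
Slope continuity at Q: θ_0 = M_Q·3.333/EI, so M_Q = 344.1/3.333 = 103.2 kN·m (hogging).

M_Q = 103.2 kN·m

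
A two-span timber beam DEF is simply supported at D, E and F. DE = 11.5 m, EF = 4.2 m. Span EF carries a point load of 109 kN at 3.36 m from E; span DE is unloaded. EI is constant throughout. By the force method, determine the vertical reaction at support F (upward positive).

R_F = 84.4 kN

Insert a hinge at E; M_E is the redundant, and each span becomes simply supported.
Rotations at E on the released spans (each span's end-slope, ×1/EI):
  span EF: point load 109 at a = 3.36: Pab(L + b)/(6LEI) = 61.53/EI
  relative rotation θ_0 = (0 + 61.53)/EI = 61.53/EI
A unit hogging moment at E produces rotation L₁/(3EI) + L₂/(3EI) = 5.233/EI.
Compatibility: M_E·(L₁+L₂)/(3EI) = θ_0, giving M_E = 11.76 kN·m (hogging).
Span EF, ΣM about F: R_E^{EF}·4.2 = 91.56 + 11.76, so R_E^{EF} = 24.6 kN and R_F = 109 − 24.6 = 84.4 kN.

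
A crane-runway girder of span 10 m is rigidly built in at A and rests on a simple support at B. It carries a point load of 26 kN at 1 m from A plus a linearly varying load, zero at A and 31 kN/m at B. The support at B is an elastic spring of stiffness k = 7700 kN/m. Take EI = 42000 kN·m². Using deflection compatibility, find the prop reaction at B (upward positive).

Remove the prop at B; the released (primary) structure is a cantilever built in at A.
Primary-structure tip deflection at B by superposition:
  point load 26 at a = 1: Pa²(3L − a)/(6EI) = 125.7/EI
  triangular load, peak 31 at the free end: 11w₀L⁴/(120EI) = 28417/EI
  δ_0 = 28542/EI
Flexibility coefficient — unit upward force at B: δ_{BB} = L³/(3EI) = 333.3/EI.
With EI = 42000 kN·m²: δ_0 = 0.67958 m and δ_{BB} = 0.007937 m/kN.
Compatibility — the spring shortens by R_B/k under the reaction it provides: δ_0 − R_B·δ_{BB} = R_B/k. With 1/k = 0.00013 m/kN, R_B = δ_0 / (δ_{BB} + 1/k) = 0.67958 / (0.007937 + 0.00013) = 84.25 kN.

R_B = 84.25 kN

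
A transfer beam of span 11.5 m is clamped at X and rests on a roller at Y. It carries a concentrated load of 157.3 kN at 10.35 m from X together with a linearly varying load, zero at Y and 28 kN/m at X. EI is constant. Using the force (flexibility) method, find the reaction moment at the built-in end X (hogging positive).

M_X = 336.4 kN·m

Choose R_Y as the redundant. The primary structure is the cantilever fixed at X.
Free-end deflection of the primary structure under the applied loading (downward +):
  point load 157.3 at a = 10.35: Pa²(3L − a)/(6EI) = 67823/EI
  triangular load, peak 28 at the fixed end: w₀L⁴/(30EI) = 16324/EI
  δ_0 = 84147/EI
Flexibility coefficient — unit upward force at Y: δ_{YY} = L³/(3EI) = 507/EI.
The prop prevents deflection at Y: R_Y = δ_0/δ_{YY} = 84147/507 = 166 kN.
Moment equilibrium about X: M_X = Σ(load moments about X) − R_Y·L = 2245 − 166×11.5 = 336.4 kN·m.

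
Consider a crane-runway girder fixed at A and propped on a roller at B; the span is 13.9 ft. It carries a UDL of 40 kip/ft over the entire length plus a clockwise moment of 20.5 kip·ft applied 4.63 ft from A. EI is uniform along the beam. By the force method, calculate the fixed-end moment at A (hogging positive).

M_A = 969.5 kip·ft

Release the roller at B. Primary structure: cantilever fixed at A.
Primary-structure tip deflection at B by superposition:
  UDL 40: wL⁴/(8EI) = 186651/EI
  clockwise couple 20.5 at a = 4.63: M₀a(2L − a)/(2EI) = 1100/EI
  δ_0 = 187750/EI
Flexibility coefficient — unit upward force at B: δ_{BB} = L³/(3EI) = 895.2/EI.
The prop prevents deflection at B: R_B = δ_0/δ_{BB} = 187750/895.2 = 209.7 kip.
Moment equilibrium about A: M_A = Σ(load moments about A) − R_B·L = 3885 − 209.7×13.9 = 969.5 kip·ft.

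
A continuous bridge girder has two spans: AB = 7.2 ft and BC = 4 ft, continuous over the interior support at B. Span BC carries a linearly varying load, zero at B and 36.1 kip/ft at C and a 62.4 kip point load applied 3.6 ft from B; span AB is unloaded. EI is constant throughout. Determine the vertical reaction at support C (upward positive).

R_C = 100.2 kip

Take M_B as the redundant. Released structure: two simple spans AB and BC with a hinge at B.
End slopes at the hinge B, treating each span as simply supported:
  span BC: triangular load, peak 36.1: 7w₀L³/(360EI) = 44.92/EI
  span BC: point load 62.4 at a = 3.6: Pab(L + b)/(6LEI) = 16.47/EI
  relative rotation θ_0 = (0 + 61.4)/EI = 61.4/EI
A unit hogging moment at B produces rotation L₁/(3EI) + L₂/(3EI) = 3.733/EI.
Compatibility: M_B·(L₁+L₂)/(3EI) = θ_0, giving M_B = 16.45 kip·ft (hogging).
Span BC, ΣM about C: R_B^{BC}·4 = 121.2 + 16.45, so R_B^{BC} = 34.42 kip and R_C = 134.6 − 34.42 = 100.2 kip.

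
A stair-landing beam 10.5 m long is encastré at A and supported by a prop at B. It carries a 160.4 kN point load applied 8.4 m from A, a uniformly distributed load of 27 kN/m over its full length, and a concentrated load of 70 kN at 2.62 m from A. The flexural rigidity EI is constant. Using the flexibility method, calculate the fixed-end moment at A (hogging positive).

M_A = 654.2 kN·m

Choose R_B as the redundant. The primary structure is the cantilever fixed at A.
Downward deflection at the released point B due to the loads:
  point load 160.4 at a = 8.4: Pa²(3L − a)/(6EI) = 43574/EI
  UDL 27: wL⁴/(8EI) = 41023/EI
  point load 70 at a = 2.62: Pa²(3L − a)/(6EI) = 2313/EI
  δ_0 = 86910/EI
Tip deflection under a unit load at B: L³/(3EI) = 385.9/EI.
The prop prevents deflection at B: R_B = δ_0/δ_{BB} = 86910/385.9 = 225.2 kN.
Moment equilibrium about A: M_A = Σ(load moments about A) − R_B·L = 3019 − 225.2×10.5 = 654.2 kN·m.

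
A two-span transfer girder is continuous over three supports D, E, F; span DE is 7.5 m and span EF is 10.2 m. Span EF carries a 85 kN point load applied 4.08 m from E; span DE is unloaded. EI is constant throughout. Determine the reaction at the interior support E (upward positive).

Take M_E as the redundant. Released structure: two simple spans DE and EF with a hinge at E.
Discontinuity in slope at E on the released structure — sum the simple-span end rotations:
  span EF: point load 85 at a = 4.08: Pab(L + b)/(6LEI) = 566/EI
  relative rotation θ_0 = (0 + 566)/EI = 566/EI
A unit hogging moment at E produces rotation L₁/(3EI) + L₂/(3EI) = 5.9/EI.
Compatibility: M_E·(L₁+L₂)/(3EI) = θ_0, giving M_E = 95.93 kN·m (hogging).
Span DE, ΣM about D with M_E applied at E: R_E^{DE}·7.5 = 0 + 95.93, so R_E^{DE} = 12.79 kN and R_D = 0 − 12.79 = -12.79 kN.
Span EF, ΣM about F: R_E^{EF}·10.2 = 520.2 + 95.93, so R_E^{EF} = 60.4 kN and R_F = 85 − 60.4 = 24.6 kN.
R_E = 12.79 + 60.4 = 73.2 kN.

R_E = 73.2 kN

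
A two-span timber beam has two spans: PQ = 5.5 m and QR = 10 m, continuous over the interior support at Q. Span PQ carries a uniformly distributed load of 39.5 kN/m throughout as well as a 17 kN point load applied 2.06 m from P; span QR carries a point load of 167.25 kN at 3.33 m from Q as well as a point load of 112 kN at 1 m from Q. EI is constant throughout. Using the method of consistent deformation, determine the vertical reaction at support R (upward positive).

Take M_Q as the redundant. Released structure: two simple spans PQ and QR with a hinge at Q.
End slopes at the hinge Q, treating each span as simply supported:
  span PQ: UDL 39.5: wL³/(24EI) = 273.8/EI
  span PQ: point load 17 at a = 2.06: Pab(L + a)/(6LEI) = 27.6/EI
  span QR: point load 167.25 at a = 3.33: Pab(L + b)/(6LEI) = 1032/EI
  span QR: point load 112 at a = 1: Pab(L + b)/(6LEI) = 319.2/EI
  relative rotation θ_0 = (301.4 + 1351)/EI = 1653/EI
A unit hogging moment at Q produces rotation L₁/(3EI) + L₂/(3EI) = 5.167/EI.
Compatibility: M_Q·(L₁+L₂)/(3EI) = θ_0, giving M_Q = 319.9 kN·m (hogging).
Span QR, ΣM about R: R_Q^{QR}·10 = 2124 + 319.9, so R_Q^{QR} = 244.3 kN and R_R = 279.2 − 244.3 = 34.91 kN.

R_R = 34.91 kN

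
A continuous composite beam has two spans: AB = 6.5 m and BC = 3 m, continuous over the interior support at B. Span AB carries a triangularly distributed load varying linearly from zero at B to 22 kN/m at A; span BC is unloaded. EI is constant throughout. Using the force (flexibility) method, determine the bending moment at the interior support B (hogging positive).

M_B = 37.1 kN·m

Release continuity at B by inserting a hinge; the redundant is the internal moment M_B. The primary structure is two simply-supported spans AB and BC.
End slopes at the hinge B, treating each span as simply supported:
  span AB: triangular load, peak 22: 7w₀L³/(360EI) = 117.5/EI
  relative rotation θ_0 = (117.5 + 0)/EI = 117.5/EI
A unit hogging moment at B produces rotation L₁/(3EI) + L₂/(3EI) = 3.167/EI.
Slope continuity at B: θ_0 = M_B·3.167/EI, so M_B = 117.5/3.167 = 37.1 kN·m (hogging).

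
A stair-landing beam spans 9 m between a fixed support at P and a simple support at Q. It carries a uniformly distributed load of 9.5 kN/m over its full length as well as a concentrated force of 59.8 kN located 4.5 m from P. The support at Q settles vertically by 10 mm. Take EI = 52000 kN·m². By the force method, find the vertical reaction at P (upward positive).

R_P = 96.69 kN

Remove the prop at Q; the released (primary) structure is a cantilever built in at P.
Free-end deflection of the primary structure under the applied loading (downward +):
  UDL 9.5: wL⁴/(8EI) = 7791/EI
  point load 59.8 at a = 4.5: Pa²(3L − a)/(6EI) = 4541/EI
  δ_0 = 12332/EI
Tip deflection under a unit load at Q: L³/(3EI) = 243/EI.
With EI = 52000 kN·m²: δ_0 = 0.23716 m and δ_{QQ} = 0.004673 m/kN.
Compatibility — the beam at Q must follow the support down by 0.01 m: δ_0 − R_Q·δ_{QQ} = 0.01, so R_Q = (0.23716 − 0.01)/0.004673 = 48.61 kN.
Vertical equilibrium: R_P = ΣP − R_Q = 145.3 − 48.61 = 96.69 kN.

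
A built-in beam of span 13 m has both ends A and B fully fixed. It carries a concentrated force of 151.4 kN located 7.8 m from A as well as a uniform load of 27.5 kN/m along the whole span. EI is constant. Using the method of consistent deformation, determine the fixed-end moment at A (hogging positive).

M_A = 576.2 kN·m

Take the two fixed-end moments M_A, M_B as redundants; the released structure is the simple span AB.
End rotations of the released simple span under the applied load (×1/EI):
  at A: point load 151.4 at a = 7.8: Pab(L + b)/(6LEI) = 1433/EI
  at B: point load 151.4 at a = 7.8: Pab(L + a)/(6LEI) = 1638/EI
  at A: UDL 27.5: wL³/(24EI) = 2517/EI
  at B: UDL 27.5: wL³/(24EI) = 2517/EI
  θ_A0 = 3950/EI,  θ_B0 = 4155/EI
Flexibility coefficients: a unit moment at one end gives L/(3EI) there and L/(6EI) at the far end, so f₁₁ = f₂₂ = 4.333/EI and f₁₂ = f₂₁ = 2.167/EI.
Compatibility — zero rotation at each built-in end:
  4.333 M_A + 2.167 M_B = 3950
  2.167 M_A + 4.333 M_B = 4155
Solving the pair gives M_A = 576.2 kN·m and M_B = 670.7 kN·m (hogging).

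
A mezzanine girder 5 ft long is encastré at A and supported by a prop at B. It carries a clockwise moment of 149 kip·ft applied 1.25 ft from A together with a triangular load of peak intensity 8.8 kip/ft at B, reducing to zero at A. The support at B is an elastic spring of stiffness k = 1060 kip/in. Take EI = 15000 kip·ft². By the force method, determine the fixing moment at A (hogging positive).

Take the reaction at B as the redundant and release it; the primary structure is a cantilever fixed at A.
Primary-structure tip deflection at B by superposition:
  clockwise couple 149 at a = 1.25: M₀a(2L − a)/(2EI) = 814.8/EI
  triangular load, peak 8.8 at the free end: 11w₀L⁴/(120EI) = 504.2/EI
  δ_0 = 1319/EI
Tip deflection under a unit load at B: L³/(3EI) = 41.67/EI.
With EI = 15000 kip·ft²: δ_0 = 0.087934 ft and δ_{BB} = 0.002778 ft/kip.
Compatibility — the spring shortens by R_B/k under the reaction it provides: δ_0 − R_B·δ_{BB} = R_B/k. With 1/k = 1/(1060×12) ft/kip = 0.000079 ft/kip, R_B = δ_0 / (δ_{BB} + 1/k) = 0.087934 / (0.002778 + 0.000079) = 30.78 kip.
Moment equilibrium about A: M_A = Σ(load moments about A) − R_B·L = 222.3 − 30.78×5 = 68.41 kip·ft.

M_A = 68.41 kip·ft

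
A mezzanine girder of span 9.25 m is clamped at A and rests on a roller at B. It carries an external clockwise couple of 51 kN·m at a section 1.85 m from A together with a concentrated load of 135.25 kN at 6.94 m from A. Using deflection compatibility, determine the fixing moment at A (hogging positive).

M_A = 169.9 kN·m

Take the reaction at B as the redundant and release it; the primary structure is a cantilever fixed at A.
Free-end deflection of the primary structure under the applied loading (downward +):
  clockwise couple 51 at a = 1.85: M₀a(2L − a)/(2EI) = 785.5/EI
  point load 135.25 at a = 6.94: Pa²(3L − a)/(6EI) = 22593/EI
  δ_0 = 23379/EI
Flexibility coefficient — unit upward force at B: δ_{BB} = L³/(3EI) = 263.8/EI.
The prop prevents deflection at B: R_B = δ_0/δ_{BB} = 23379/263.8 = 88.62 kN.
Moment equilibrium about A: M_A = Σ(load moments about A) − R_B·L = 989.6 − 88.62×9.25 = 169.9 kN·m.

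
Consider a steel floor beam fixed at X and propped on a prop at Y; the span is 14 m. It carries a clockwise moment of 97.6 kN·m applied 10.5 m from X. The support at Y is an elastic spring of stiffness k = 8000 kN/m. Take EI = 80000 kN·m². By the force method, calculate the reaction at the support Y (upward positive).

Release the roller at Y. Primary structure: cantilever fixed at X.
Free-end deflection of the primary structure under the applied loading (downward +):
  clockwise couple 97.6 at a = 10.5: M₀a(2L − a)/(2EI) = 8967/EI
Tip deflection under a unit load at Y: L³/(3EI) = 914.7/EI.
With EI = 80000 kN·m²: δ_0 = 0.11209 m and δ_{YY} = 0.011433 m/kN.
Compatibility — the spring shortens by R_Y/k under the reaction it provides: δ_0 − R_Y·δ_{YY} = R_Y/k. With 1/k = 0.000125 m/kN, R_Y = δ_0 / (δ_{YY} + 1/k) = 0.11209 / (0.011433 + 0.000125) = 9.698 kN.

R_Y = 9.698 kN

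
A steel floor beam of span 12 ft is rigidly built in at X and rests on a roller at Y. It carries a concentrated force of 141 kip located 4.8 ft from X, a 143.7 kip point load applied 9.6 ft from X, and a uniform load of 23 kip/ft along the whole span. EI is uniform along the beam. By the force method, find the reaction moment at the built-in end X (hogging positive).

Remove the prop at Y; the released (primary) structure is a cantilever built in at X.
Primary-structure tip deflection at Y by superposition:
  point load 141 at a = 4.8: Pa²(3L − a)/(6EI) = 16893/EI
  point load 143.7 at a = 9.6: Pa²(3L − a)/(6EI) = 58271/EI
  UDL 23: wL⁴/(8EI) = 59616/EI
  δ_0 = 134780/EI
Tip deflection under a unit load at Y: L³/(3EI) = 576/EI.
The prop prevents deflection at Y: R_Y = δ_0/δ_{YY} = 134780/576 = 234 kip.
Moment equilibrium about X: M_X = Σ(load moments about X) − R_Y·L = 3712 − 234×12 = 904.4 kip·ft.

M_X = 904.4 kip·ft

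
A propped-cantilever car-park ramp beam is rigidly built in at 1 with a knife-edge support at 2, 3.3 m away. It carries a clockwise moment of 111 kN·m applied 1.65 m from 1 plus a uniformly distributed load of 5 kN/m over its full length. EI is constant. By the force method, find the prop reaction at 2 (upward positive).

Release the roller at 2. Primary structure: cantilever fixed at 1.
Deflection at 2 on the released cantilever, summing each load's contribution:
  clockwise couple 111 at a = 1.65: M₀a(2L − a)/(2EI) = 453.3/EI
  UDL 5: wL⁴/(8EI) = 74.12/EI
  δ_0 = 527.4/EI
Flexibility coefficient — unit upward force at 2: δ_{22} = L³/(3EI) = 11.98/EI.
Compatibility at 2: δ_0 − R_2·δ_{22} = 0, so R_2 = 527.4/11.98 = 44.03 kN.

R_2 = 44.03 kN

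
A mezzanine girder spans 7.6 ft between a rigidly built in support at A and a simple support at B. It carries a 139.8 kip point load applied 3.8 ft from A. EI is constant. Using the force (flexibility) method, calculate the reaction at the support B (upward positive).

R_B = 43.69 kip

Release the roller at B. Primary structure: cantilever fixed at A.
Free-end deflection of the primary structure under the applied loading (downward +):
  point load 139.8 at a = 3.8: Pa²(3L − a)/(6EI) = 6393/EI
Flexibility coefficient — unit upward force at B: δ_{BB} = L³/(3EI) = 146.3/EI.
Compatibility at B: δ_0 − R_B·δ_{BB} = 0, so R_B = 6393/146.3 = 43.69 kip.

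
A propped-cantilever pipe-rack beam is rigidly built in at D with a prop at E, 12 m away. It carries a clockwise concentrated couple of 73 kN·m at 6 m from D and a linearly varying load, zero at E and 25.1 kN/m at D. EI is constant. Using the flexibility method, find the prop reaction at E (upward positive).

R_E = 36.96 kN

Release the roller at E. Primary structure: cantilever fixed at D.
Free-end deflection of the primary structure under the applied loading (downward +):
  clockwise couple 73 at a = 6: M₀a(2L − a)/(2EI) = 3942/EI
  triangular load, peak 25.1 at the fixed end: w₀L⁴/(30EI) = 17349/EI
  δ_0 = 21291/EI
Tip deflection under a unit load at E: L³/(3EI) = 576/EI.
The prop prevents deflection at E: R_E = δ_0/δ_{EE} = 21291/576 = 36.96 kN.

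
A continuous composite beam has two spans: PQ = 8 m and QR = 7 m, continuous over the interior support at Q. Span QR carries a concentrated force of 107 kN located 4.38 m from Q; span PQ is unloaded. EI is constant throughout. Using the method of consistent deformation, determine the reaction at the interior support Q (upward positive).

Insert a hinge at Q; M_Q is the redundant, and each span becomes simply supported.
End slopes at the hinge Q, treating each span as simply supported:
  span QR: point load 107 at a = 4.38: Pab(L + b)/(6LEI) = 281.2/EI
  relative rotation θ_0 = (0 + 281.2)/EI = 281.2/EI
A unit hogging moment at Q produces rotation L₁/(3EI) + L₂/(3EI) = 5/EI.
Compatibility: M_Q·(L₁+L₂)/(3EI) = θ_0, giving M_Q = 56.25 kN·m (hogging).
Span PQ, ΣM about P with M_Q applied at Q: R_Q^{PQ}·8 = 0 + 56.25, so R_Q^{PQ} = 7.031 kN and R_P = 0 − 7.031 = -7.031 kN.
Span QR, ΣM about R: R_Q^{QR}·7 = 280.3 + 56.25, so R_Q^{QR} = 48.08 kN and R_R = 107 − 48.08 = 58.92 kN.
R_Q = 7.031 + 48.08 = 55.12 kN.

R_Q = 55.12 kN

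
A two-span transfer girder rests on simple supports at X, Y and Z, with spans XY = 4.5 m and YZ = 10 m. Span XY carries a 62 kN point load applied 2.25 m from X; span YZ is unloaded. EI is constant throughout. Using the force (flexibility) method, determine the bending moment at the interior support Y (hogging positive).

Take M_Y as the redundant. Released structure: two simple spans XY and YZ with a hinge at Y.
Discontinuity in slope at Y on the released structure — sum the simple-span end rotations:
  span XY: point load 62 at a = 2.25: Pab(L + a)/(6LEI) = 78.47/EI
  relative rotation θ_0 = (78.47 + 0)/EI = 78.47/EI
A unit hogging moment at Y produces rotation L₁/(3EI) + L₂/(3EI) = 4.833/EI.
Slope continuity at Y: θ_0 = M_Y·4.833/EI, so M_Y = 78.47/4.833 = 16.23 kN·m (hogging).

M_Y = 16.23 kN·m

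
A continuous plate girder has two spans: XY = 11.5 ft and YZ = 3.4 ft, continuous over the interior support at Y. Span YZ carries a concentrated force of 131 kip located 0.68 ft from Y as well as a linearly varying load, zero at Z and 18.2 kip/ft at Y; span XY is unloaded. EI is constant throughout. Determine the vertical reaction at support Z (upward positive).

R_Z = 31.27 kip

Release continuity at Y by inserting a hinge; the redundant is the internal moment M_Y. The primary structure is two simply-supported spans XY and YZ.
End slopes at the hinge Y, treating each span as simply supported:
  span YZ: point load 131 at a = 0.68: Pab(L + b)/(6LEI) = 72.69/EI
  span YZ: triangular load, peak 18.2: w₀L³/(45EI) = 15.9/EI
  relative rotation θ_0 = (0 + 88.59)/EI = 88.59/EI
A unit hogging moment at Y produces rotation L₁/(3EI) + L₂/(3EI) = 4.967/EI.
Slope continuity at Y: θ_0 = M_Y·4.967/EI, so M_Y = 88.59/4.967 = 17.84 kip·ft (hogging).
Span YZ, ΣM about Z: R_Y^{YZ}·3.4 = 426.5 + 17.84, so R_Y^{YZ} = 130.7 kip and R_Z = 161.9 − 130.7 = 31.27 kip.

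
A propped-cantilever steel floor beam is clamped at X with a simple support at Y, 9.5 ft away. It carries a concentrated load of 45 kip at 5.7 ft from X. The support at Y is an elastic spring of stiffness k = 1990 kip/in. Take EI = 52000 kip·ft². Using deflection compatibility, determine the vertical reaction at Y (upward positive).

R_Y = 19.29 kip

Release the roller at Y. Primary structure: cantilever fixed at X.
Primary-structure tip deflection at Y by superposition:
  point load 45 at a = 5.7: Pa²(3L − a)/(6EI) = 5556/EI
Tip deflection under a unit load at Y: L³/(3EI) = 285.8/EI.
With EI = 52000 kip·ft²: δ_0 = 0.10684 ft and δ_{YY} = 0.005496 ft/kip.
Compatibility — the spring shortens by R_Y/k under the reaction it provides: δ_0 − R_Y·δ_{YY} = R_Y/k. With 1/k = 1/(1990×12) ft/kip = 0.000042 ft/kip, R_Y = δ_0 / (δ_{YY} + 1/k) = 0.10684 / (0.005496 + 0.000042) = 19.29 kip.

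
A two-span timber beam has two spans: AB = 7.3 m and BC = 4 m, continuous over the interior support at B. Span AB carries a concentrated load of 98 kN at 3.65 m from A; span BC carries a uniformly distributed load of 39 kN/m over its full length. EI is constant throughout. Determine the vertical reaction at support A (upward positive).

R_A = 33.35 kN

Release continuity at B by inserting a hinge; the redundant is the internal moment M_B. The primary structure is two simply-supported spans AB and BC.
Discontinuity in slope at B on the released structure — sum the simple-span end rotations:
  span AB: point load 98 at a = 3.65: Pab(L + a)/(6LEI) = 326.4/EI
  span BC: UDL 39: wL³/(24EI) = 104/EI
  relative rotation θ_0 = (326.4 + 104)/EI = 430.4/EI
A unit hogging moment at B produces rotation L₁/(3EI) + L₂/(3EI) = 3.767/EI.
Compatibility: M_B·(L₁+L₂)/(3EI) = θ_0, giving M_B = 114.3 kN·m (hogging).
Span AB, ΣM about A with M_B applied at B: R_B^{AB}·7.3 = 357.7 + 114.3, so R_B^{AB} = 64.65 kN and R_A = 98 − 64.65 = 33.35 kN.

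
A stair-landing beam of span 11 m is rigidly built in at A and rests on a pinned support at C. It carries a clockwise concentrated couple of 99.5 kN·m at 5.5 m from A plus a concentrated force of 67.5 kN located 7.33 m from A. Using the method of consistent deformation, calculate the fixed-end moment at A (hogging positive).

Choose R_C as the redundant. The primary structure is the cantilever fixed at A.
Free-end deflection of the primary structure under the applied loading (downward +):
  clockwise couple 99.5 at a = 5.5: M₀a(2L − a)/(2EI) = 4515/EI
  point load 67.5 at a = 7.33: Pa²(3L − a)/(6EI) = 15516/EI
  δ_0 = 20031/EI
Flexibility coefficient — unit upward force at C: δ_{CC} = L³/(3EI) = 443.7/EI.
Compatibility at C: δ_0 − R_C·δ_{CC} = 0, so R_C = 20031/443.7 = 45.15 kN.
Moment equilibrium about A: M_A = Σ(load moments about A) − R_C·L = 594.3 − 45.15×11 = 97.64 kN·m.

M_A = 97.64 kN·m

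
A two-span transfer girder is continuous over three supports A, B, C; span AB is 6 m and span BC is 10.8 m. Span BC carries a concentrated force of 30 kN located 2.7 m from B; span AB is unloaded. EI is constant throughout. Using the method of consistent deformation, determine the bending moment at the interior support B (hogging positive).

M_B = 34.17 kN·m

Release continuity at B by inserting a hinge; the redundant is the internal moment M_B. The primary structure is two simply-supported spans AB and BC.
Rotations at B on the released spans (each span's end-slope, ×1/EI):
  span BC: point load 30 at a = 2.7: Pab(L + b)/(6LEI) = 191.4/EI
  relative rotation θ_0 = (0 + 191.4)/EI = 191.4/EI
A unit hogging moment at B produces rotation L₁/(3EI) + L₂/(3EI) = 5.6/EI.
Slope continuity at B: θ_0 = M_B·5.6/EI, so M_B = 191.4/5.6 = 34.17 kN·m (hogging).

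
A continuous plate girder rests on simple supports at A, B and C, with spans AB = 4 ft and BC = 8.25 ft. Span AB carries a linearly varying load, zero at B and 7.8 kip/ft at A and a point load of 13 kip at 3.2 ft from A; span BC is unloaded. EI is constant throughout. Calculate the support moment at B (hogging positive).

M_B = 4.822 kip·ft

Insert a hinge at B; M_B is the redundant, and each span becomes simply supported.
Discontinuity in slope at B on the released structure — sum the simple-span end rotations:
  span AB: triangular load, peak 7.8: 7w₀L³/(360EI) = 9.707/EI
  span AB: point load 13 at a = 3.2: Pab(L + a)/(6LEI) = 9.984/EI
  relative rotation θ_0 = (19.69 + 0)/EI = 19.69/EI
A unit hogging moment at B produces rotation L₁/(3EI) + L₂/(3EI) = 4.083/EI.
Slope continuity at B: θ_0 = M_B·4.083/EI, so M_B = 19.69/4.083 = 4.822 kip·ft (hogging).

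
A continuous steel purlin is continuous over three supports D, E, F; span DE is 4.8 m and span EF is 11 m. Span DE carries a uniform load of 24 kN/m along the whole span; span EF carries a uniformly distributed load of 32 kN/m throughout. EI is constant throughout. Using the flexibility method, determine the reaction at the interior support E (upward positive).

Release continuity at E by inserting a hinge; the redundant is the internal moment M_E. The primary structure is two simply-supported spans DE and EF.
Discontinuity in slope at E on the released structure — sum the simple-span end rotations:
  span DE: UDL 24: wL³/(24EI) = 110.6/EI
  span EF: UDL 32: wL³/(24EI) = 1775/EI
  relative rotation θ_0 = (110.6 + 1775)/EI = 1885/EI
A unit hogging moment at E produces rotation L₁/(3EI) + L₂/(3EI) = 5.267/EI.
Slope continuity at E: θ_0 = M_E·5.267/EI, so M_E = 1885/5.267 = 358 kN·m (hogging).
Span DE, ΣM about D with M_E applied at E: R_E^{DE}·4.8 = 276.5 + 358, so R_E^{DE} = 132.2 kN and R_D = 115.2 − 132.2 = -16.98 kN.
Span EF, ΣM about F: R_E^{EF}·11 = 1936 + 358, so R_E^{EF} = 208.5 kN and R_F = 352 − 208.5 = 143.5 kN.
R_E = 132.2 + 208.5 = 340.7 kN.

R_E = 340.7 kN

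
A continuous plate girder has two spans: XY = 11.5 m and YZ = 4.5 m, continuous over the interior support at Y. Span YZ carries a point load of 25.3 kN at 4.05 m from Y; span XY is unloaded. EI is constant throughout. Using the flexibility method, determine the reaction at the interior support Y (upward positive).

R_Y = 3.02 kN

Release continuity at Y by inserting a hinge; the redundant is the internal moment M_Y. The primary structure is two simply-supported spans XY and YZ.
End slopes at the hinge Y, treating each span as simply supported:
  span YZ: point load 25.3 at a = 4.05: Pab(L + b)/(6LEI) = 8.453/EI
  relative rotation θ_0 = (0 + 8.453)/EI = 8.453/EI
A unit hogging moment at Y produces rotation L₁/(3EI) + L₂/(3EI) = 5.333/EI.
Slope continuity at Y: θ_0 = M_Y·5.333/EI, so M_Y = 8.453/5.333 = 1.585 kN·m (hogging).
Span XY, ΣM about X with M_Y applied at Y: R_Y^{XY}·11.5 = 0 + 1.585, so R_Y^{XY} = 0.1378 kN and R_X = 0 − 0.1378 = -0.1378 kN.
Span YZ, ΣM about Z: R_Y^{YZ}·4.5 = 11.38 + 1.585, so R_Y^{YZ} = 2.882 kN and R_Z = 25.3 − 2.882 = 22.42 kN.
R_Y = 0.1378 + 2.882 = 3.02 kN.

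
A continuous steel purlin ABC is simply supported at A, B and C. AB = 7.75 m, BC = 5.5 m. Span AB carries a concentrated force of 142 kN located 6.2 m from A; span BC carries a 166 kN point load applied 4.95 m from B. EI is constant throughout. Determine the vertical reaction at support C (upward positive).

Take M_B as the redundant. Released structure: two simple spans AB and BC with a hinge at B.
Rotations at B on the released spans (each span's end-slope, ×1/EI):
  span AB: point load 142 at a = 6.2: Pab(L + a)/(6LEI) = 409.4/EI
  span BC: point load 166 at a = 4.95: Pab(L + b)/(6LEI) = 82.85/EI
  relative rotation θ_0 = (409.4 + 82.85)/EI = 492.2/EI
A unit hogging moment at B produces rotation L₁/(3EI) + L₂/(3EI) = 4.417/EI.
Compatibility: M_B·(L₁+L₂)/(3EI) = θ_0, giving M_B = 111.5 kN·m (hogging).
Span BC, ΣM about C: R_B^{BC}·5.5 = 91.3 + 111.5, so R_B^{BC} = 36.86 kN and R_C = 166 − 36.86 = 129.1 kN.

R_C = 129.1 kN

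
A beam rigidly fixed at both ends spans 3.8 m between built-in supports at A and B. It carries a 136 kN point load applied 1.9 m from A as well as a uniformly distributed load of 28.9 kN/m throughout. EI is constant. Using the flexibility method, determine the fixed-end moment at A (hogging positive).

M_A = 99.38 kN·m

Take the two fixed-end moments M_A, M_B as redundants; the released structure is the simple span AB.
Simple-span end rotations at A and B under the given loads:
  at A: point load 136 at a = 1.9: Pab(L + b)/(6LEI) = 122.7/EI
  at B: point load 136 at a = 1.9: Pab(L + a)/(6LEI) = 122.7/EI
  at A: UDL 28.9: wL³/(24EI) = 66.08/EI
  at B: UDL 28.9: wL³/(24EI) = 66.08/EI
  θ_A0 = 188.8/EI,  θ_B0 = 188.8/EI
Flexibility coefficients: a unit moment at one end gives L/(3EI) there and L/(6EI) at the far end, so f₁₁ = f₂₂ = 1.267/EI and f₁₂ = f₂₁ = 0.6333/EI.
Compatibility — zero rotation at each built-in end:
  1.267 M_A + 0.6333 M_B = 188.8
  0.6333 M_A + 1.267 M_B = 188.8
Solving the pair gives M_A = 99.38 kN·m and M_B = 99.38 kN·m (hogging).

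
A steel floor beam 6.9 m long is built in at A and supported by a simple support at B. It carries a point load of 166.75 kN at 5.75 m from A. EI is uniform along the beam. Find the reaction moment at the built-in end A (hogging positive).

M_A = 93.22 kN·m

Take the reaction at B as the redundant and release it; the primary structure is a cantilever fixed at A.
Primary-structure tip deflection at B by superposition:
  point load 166.75 at a = 5.75: Pa²(3L − a)/(6EI) = 13737/EI
Tip deflection under a unit load at B: L³/(3EI) = 109.5/EI.
Compatibility at B: δ_0 − R_B·δ_{BB} = 0, so R_B = 13737/109.5 = 125.4 kN.
Moment equilibrium about A: M_A = Σ(load moments about A) − R_B·L = 958.8 − 125.4×6.9 = 93.22 kN·m.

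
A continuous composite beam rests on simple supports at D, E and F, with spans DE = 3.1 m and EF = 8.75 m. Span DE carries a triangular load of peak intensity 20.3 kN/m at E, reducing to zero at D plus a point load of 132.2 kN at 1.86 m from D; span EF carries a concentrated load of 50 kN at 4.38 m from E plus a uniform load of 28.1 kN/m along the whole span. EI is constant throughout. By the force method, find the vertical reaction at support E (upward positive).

Insert a hinge at E; M_E is the redundant, and each span becomes simply supported.
Rotations at E on the released spans (each span's end-slope, ×1/EI):
  span DE: triangular load, peak 20.3: w₀L³/(45EI) = 13.44/EI
  span DE: point load 132.2 at a = 1.86: Pab(L + a)/(6LEI) = 81.31/EI
  span EF: point load 50 at a = 4.38: Pab(L + b)/(6LEI) = 239.2/EI
  span EF: UDL 28.1: wL³/(24EI) = 784.4/EI
  relative rotation θ_0 = (94.75 + 1024)/EI = 1118/EI
A unit hogging moment at E produces rotation L₁/(3EI) + L₂/(3EI) = 3.95/EI.
Slope continuity at E: θ_0 = M_E·3.95/EI, so M_E = 1118/3.95 = 283.1 kN·m (hogging).
Span DE, ΣM about D with M_E applied at E: R_E^{DE}·3.1 = 310.9 + 283.1, so R_E^{DE} = 191.6 kN and R_D = 163.7 − 191.6 = -27.96 kN.
Span EF, ΣM about F: R_E^{EF}·8.75 = 1294 + 283.1, so R_E^{EF} = 180.3 kN and R_F = 295.9 − 180.3 = 115.6 kN.
R_E = 191.6 + 180.3 = 371.9 kN.

R_E = 371.9 kN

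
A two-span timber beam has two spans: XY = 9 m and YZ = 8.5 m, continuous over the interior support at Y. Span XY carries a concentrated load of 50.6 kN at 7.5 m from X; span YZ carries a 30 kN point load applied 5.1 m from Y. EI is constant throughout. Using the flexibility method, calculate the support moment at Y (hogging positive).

Insert a hinge at Y; M_Y is the redundant, and each span becomes simply supported.
End slopes at the hinge Y, treating each span as simply supported:
  span XY: point load 50.6 at a = 7.5: Pab(L + a)/(6LEI) = 173.9/EI
  span YZ: point load 30 at a = 5.1: Pab(L + b)/(6LEI) = 121.4/EI
  relative rotation θ_0 = (173.9 + 121.4)/EI = 295.3/EI
A unit hogging moment at Y produces rotation L₁/(3EI) + L₂/(3EI) = 5.833/EI.
Compatibility: M_Y·(L₁+L₂)/(3EI) = θ_0, giving M_Y = 50.63 kN·m (hogging).

M_Y = 50.63 kN·m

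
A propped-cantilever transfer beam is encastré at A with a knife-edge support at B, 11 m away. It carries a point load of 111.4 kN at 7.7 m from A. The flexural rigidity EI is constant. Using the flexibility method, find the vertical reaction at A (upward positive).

Take the reaction at B as the redundant and release it; the primary structure is a cantilever fixed at A.
Free-end deflection of the primary structure under the applied loading (downward +):
  point load 111.4 at a = 7.7: Pa²(3L − a)/(6EI) = 27851/EI
Tip deflection under a unit load at B: L³/(3EI) = 443.7/EI.
Compatibility at B: δ_0 − R_B·δ_{BB} = 0, so R_B = 27851/443.7 = 62.77 kN.
Vertical equilibrium: R_A = ΣP − R_B = 111.4 − 62.77 = 48.63 kN.

R_A = 48.63 kN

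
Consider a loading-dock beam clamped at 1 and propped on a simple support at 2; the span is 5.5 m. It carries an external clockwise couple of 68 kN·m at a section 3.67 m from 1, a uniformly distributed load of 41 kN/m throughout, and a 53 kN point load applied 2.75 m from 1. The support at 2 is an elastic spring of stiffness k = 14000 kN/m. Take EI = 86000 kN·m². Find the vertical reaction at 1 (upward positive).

Release the roller at 2. Primary structure: cantilever fixed at 1.
Free-end deflection of the primary structure under the applied loading (downward +):
  clockwise couple 68 at a = 3.67: M₀a(2L − a)/(2EI) = 914.6/EI
  UDL 41: wL⁴/(8EI) = 4690/EI
  point load 53 at a = 2.75: Pa²(3L − a)/(6EI) = 918.5/EI
  δ_0 = 6523/EI
Tip deflection under a unit load at 2: L³/(3EI) = 55.46/EI.
With EI = 86000 kN·m²: δ_0 = 0.075847 m and δ_{22} = 0.000645 m/kN.
Compatibility — the spring shortens by R_2/k under the reaction it provides: δ_0 − R_2·δ_{22} = R_2/k. With 1/k = 0.000071 m/kN, R_2 = δ_0 / (δ_{22} + 1/k) = 0.075847 / (0.000645 + 0.000071) = 105.9 kN.
Vertical equilibrium: R_1 = ΣP − R_2 = 278.5 − 105.9 = 172.6 kN.

R_1 = 172.6 kN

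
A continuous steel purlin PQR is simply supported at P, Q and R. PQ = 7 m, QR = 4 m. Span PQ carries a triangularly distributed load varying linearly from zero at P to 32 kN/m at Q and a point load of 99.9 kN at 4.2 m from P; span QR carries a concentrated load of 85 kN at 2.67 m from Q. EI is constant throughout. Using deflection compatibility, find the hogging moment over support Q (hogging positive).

Release continuity at Q by inserting a hinge; the redundant is the internal moment M_Q. The primary structure is two simply-supported spans PQ and QR.
End slopes at the hinge Q, treating each span as simply supported:
  span PQ: triangular load, peak 32: w₀L³/(45EI) = 243.9/EI
  span PQ: point load 99.9 at a = 4.2: Pab(L + a)/(6LEI) = 313.3/EI
  span QR: point load 85 at a = 2.67: Pab(L + b)/(6LEI) = 67.03/EI
  relative rotation θ_0 = (557.2 + 67.03)/EI = 624.2/EI
A unit hogging moment at Q produces rotation L₁/(3EI) + L₂/(3EI) = 3.667/EI.
Compatibility: M_Q·(L₁+L₂)/(3EI) = θ_0, giving M_Q = 170.2 kN·m (hogging).

M_Q = 170.2 kN·m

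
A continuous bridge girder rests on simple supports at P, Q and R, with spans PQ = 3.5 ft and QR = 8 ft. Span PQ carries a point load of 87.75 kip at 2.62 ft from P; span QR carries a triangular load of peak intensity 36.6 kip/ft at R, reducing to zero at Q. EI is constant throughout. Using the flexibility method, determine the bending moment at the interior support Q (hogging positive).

Release continuity at Q by inserting a hinge; the redundant is the internal moment M_Q. The primary structure is two simply-supported spans PQ and QR.
End slopes at the hinge Q, treating each span as simply supported:
  span PQ: point load 87.75 at a = 2.62: Pab(L + a)/(6LEI) = 58.96/EI
  span QR: triangular load, peak 36.6: 7w₀L³/(360EI) = 364.4/EI
  relative rotation θ_0 = (58.96 + 364.4)/EI = 423.3/EI
A unit hogging moment at Q produces rotation L₁/(3EI) + L₂/(3EI) = 3.833/EI.
Compatibility: M_Q·(L₁+L₂)/(3EI) = θ_0, giving M_Q = 110.4 kip·ft (hogging).

M_Q = 110.4 kip·ft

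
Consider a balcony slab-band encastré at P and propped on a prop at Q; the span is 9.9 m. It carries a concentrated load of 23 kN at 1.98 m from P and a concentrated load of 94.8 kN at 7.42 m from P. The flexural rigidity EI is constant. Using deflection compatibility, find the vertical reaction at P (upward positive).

Choose R_Q as the redundant. The primary structure is the cantilever fixed at P.
Deflection at Q on the released cantilever, summing each load's contribution:
  point load 23 at a = 1.98: Pa²(3L − a)/(6EI) = 416.6/EI
  point load 94.8 at a = 7.42: Pa²(3L − a)/(6EI) = 19381/EI
  δ_0 = 19798/EI
Flexibility coefficient — unit upward force at Q: δ_{QQ} = L³/(3EI) = 323.4/EI.
Compatibility at Q: δ_0 − R_Q·δ_{QQ} = 0, so R_Q = 19798/323.4 = 61.21 kN.
Vertical equilibrium: R_P = ΣP − R_Q = 117.8 − 61.21 = 56.59 kN.

R_P = 56.59 kN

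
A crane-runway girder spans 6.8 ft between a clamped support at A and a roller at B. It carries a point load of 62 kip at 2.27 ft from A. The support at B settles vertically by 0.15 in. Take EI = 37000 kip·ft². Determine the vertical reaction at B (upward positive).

Take the reaction at B as the redundant and release it; the primary structure is a cantilever fixed at A.
Downward deflection at the released point B due to the loads:
  point load 62 at a = 2.27: Pa²(3L − a)/(6EI) = 965.4/EI
Flexibility coefficient — unit upward force at B: δ_{BB} = L³/(3EI) = 104.8/EI.
With EI = 37000 kip·ft²: δ_0 = 0.026091 ft and δ_{BB} = 0.002833 ft/kip.
Compatibility — the beam at B must follow the support down by 0.0125 ft: δ_0 − R_B·δ_{BB} = 0.0125, so R_B = (0.026091 − 0.0125)/0.002833 = 4.798 kip.

R_B = 4.798 kip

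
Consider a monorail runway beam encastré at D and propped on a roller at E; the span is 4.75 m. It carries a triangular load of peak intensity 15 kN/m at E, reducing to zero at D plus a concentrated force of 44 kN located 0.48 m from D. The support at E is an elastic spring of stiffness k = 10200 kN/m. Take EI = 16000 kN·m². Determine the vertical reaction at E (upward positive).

Release the roller at E. Primary structure: cantilever fixed at D.
Free-end deflection of the primary structure under the applied loading (downward +):
  triangular load, peak 15 at the free end: 11w₀L⁴/(120EI) = 700/EI
  point load 44 at a = 0.48: Pa²(3L − a)/(6EI) = 23.27/EI
  δ_0 = 723.2/EI
Tip deflection under a unit load at E: L³/(3EI) = 35.72/EI.
With EI = 16000 kN·m²: δ_0 = 0.045202 m and δ_{EE} = 0.002233 m/kN.
Compatibility — the spring shortens by R_E/k under the reaction it provides: δ_0 − R_E·δ_{EE} = R_E/k. With 1/k = 0.000098 m/kN, R_E = δ_0 / (δ_{EE} + 1/k) = 0.045202 / (0.002233 + 0.000098) = 19.39 kN.

R_E = 19.39 kN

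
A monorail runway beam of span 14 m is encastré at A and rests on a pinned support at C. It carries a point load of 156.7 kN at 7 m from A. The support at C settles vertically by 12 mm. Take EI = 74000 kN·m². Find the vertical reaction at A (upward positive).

R_A = 108.7 kN

Choose R_C as the redundant. The primary structure is the cantilever fixed at A.
Primary-structure tip deflection at C by superposition:
  point load 156.7 at a = 7: Pa²(3L − a)/(6EI) = 44790/EI
Tip deflection under a unit load at C: L³/(3EI) = 914.7/EI.
With EI = 74000 kN·m²: δ_0 = 0.60527 m and δ_{CC} = 0.01236 m/kN.
Compatibility — the beam at C must follow the support down by 0.012 m: δ_0 − R_C·δ_{CC} = 0.012, so R_C = (0.60527 − 0.012)/0.01236 = 48 kN.
Vertical equilibrium: R_A = ΣP − R_C = 156.7 − 48 = 108.7 kN.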